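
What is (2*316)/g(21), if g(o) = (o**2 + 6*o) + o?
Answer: 158/147 ≈ 1.0748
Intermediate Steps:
g(o) = o**2 + 7*o
(2*316)/g(21) = (2*316)/((21*(7 + 21))) = 632/((21*28)) = 632/588 = 632*(1/588) = 158/147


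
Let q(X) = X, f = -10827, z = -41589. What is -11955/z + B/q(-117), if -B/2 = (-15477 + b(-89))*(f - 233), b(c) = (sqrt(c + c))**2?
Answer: 1600199776015/540657 ≈ 2.9597e+6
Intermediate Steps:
b(c) = 2*c (b(c) = (sqrt(2*c))**2 = (sqrt(2)*sqrt(c))**2 = 2*c)
B = -346288600 (B = -2*(-15477 + 2*(-89))*(-10827 - 233) = -2*(-15477 - 178)*(-11060) = -(-31310)*(-11060) = -2*173144300 = -346288600)
-11955/z + B/q(-117) = -11955/(-41589) - 346288600/(-117) = -11955*(-1/41589) - 346288600*(-1/117) = 3985/13863 + 346288600/117 = 1600199776015/540657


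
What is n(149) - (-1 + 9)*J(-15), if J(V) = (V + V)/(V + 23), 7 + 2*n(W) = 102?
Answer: 155/2 ≈ 77.500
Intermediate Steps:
n(W) = 95/2 (n(W) = -7/2 + (½)*102 = -7/2 + 51 = 95/2)
J(V) = 2*V/(23 + V) (J(V) = (2*V)/(23 + V) = 2*V/(23 + V))
n(149) - (-1 + 9)*J(-15) = 95/2 - (-1 + 9)*2*(-15)/(23 - 15) = 95/2 - 8*2*(-15)/8 = 95/2 - 8*2*(-15)*(⅛) = 95/2 - 8*(-15)/4 = 95/2 - 1*(-30) = 95/2 + 30 = 155/2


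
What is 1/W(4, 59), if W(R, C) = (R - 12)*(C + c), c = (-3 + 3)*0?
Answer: -1/472 ≈ -0.0021186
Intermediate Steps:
c = 0 (c = 0*0 = 0)
W(R, C) = C*(-12 + R) (W(R, C) = (R - 12)*(C + 0) = (-12 + R)*C = C*(-12 + R))
1/W(4, 59) = 1/(59*(-12 + 4)) = 1/(59*(-8)) = 1/(-472) = -1/472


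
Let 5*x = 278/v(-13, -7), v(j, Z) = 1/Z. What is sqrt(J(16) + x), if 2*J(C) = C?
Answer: I*sqrt(9530)/5 ≈ 19.524*I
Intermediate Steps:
J(C) = C/2
x = -1946/5 (x = (278/(1/(-7)))/5 = (278/(-1/7))/5 = (278*(-7))/5 = (1/5)*(-1946) = -1946/5 ≈ -389.20)
sqrt(J(16) + x) = sqrt((1/2)*16 - 1946/5) = sqrt(8 - 1946/5) = sqrt(-1906/5) = I*sqrt(9530)/5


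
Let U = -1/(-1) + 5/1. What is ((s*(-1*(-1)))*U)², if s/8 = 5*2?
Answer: 230400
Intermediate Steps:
s = 80 (s = 8*(5*2) = 8*10 = 80)
U = 6 (U = -1*(-1) + 5*1 = 1 + 5 = 6)
((s*(-1*(-1)))*U)² = ((80*(-1*(-1)))*6)² = ((80*1)*6)² = (80*6)² = 480² = 230400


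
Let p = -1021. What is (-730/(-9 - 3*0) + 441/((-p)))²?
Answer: 561448991401/84437721 ≈ 6649.3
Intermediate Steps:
(-730/(-9 - 3*0) + 441/((-p)))² = (-730/(-9 - 3*0) + 441/((-1*(-1021))))² = (-730/(-9 + 0) + 441/1021)² = (-730/(-9) + 441*(1/1021))² = (-730*(-⅑) + 441/1021)² = (730/9 + 441/1021)² = (749299/9189)² = 561448991401/84437721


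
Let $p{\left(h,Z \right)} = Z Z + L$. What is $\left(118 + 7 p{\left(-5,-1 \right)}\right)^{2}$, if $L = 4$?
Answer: $23409$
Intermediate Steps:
$p{\left(h,Z \right)} = 4 + Z^{2}$ ($p{\left(h,Z \right)} = Z Z + 4 = Z^{2} + 4 = 4 + Z^{2}$)
$\left(118 + 7 p{\left(-5,-1 \right)}\right)^{2} = \left(118 + 7 \left(4 + \left(-1\right)^{2}\right)\right)^{2} = \left(118 + 7 \left(4 + 1\right)\right)^{2} = \left(118 + 7 \cdot 5\right)^{2} = \left(118 + 35\right)^{2} = 153^{2} = 23409$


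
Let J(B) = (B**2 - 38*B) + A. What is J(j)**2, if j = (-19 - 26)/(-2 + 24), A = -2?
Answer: 1495910329/234256 ≈ 6385.8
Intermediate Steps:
j = -45/22 ≈ -2.0455
J(B) = -2 + B**2 - 38*B (J(B) = (B**2 - 38*B) - 2 = -2 + B**2 - 38*B)
J(j)**2 = (-2 + (-45/22)**2 - 38*(-45/22))**2 = (-2 + 2025/484 + 855/11)**2 = (38677/484)**2 = 1495910329/234256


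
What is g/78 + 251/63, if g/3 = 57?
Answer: 10117/1638 ≈ 6.1764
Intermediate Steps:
g = 171 (g = 3*57 = 171)
g/78 + 251/63 = 171/78 + 251/63 = 171*(1/78) + 251*(1/63) = 57/26 + 251/63 = 10117/1638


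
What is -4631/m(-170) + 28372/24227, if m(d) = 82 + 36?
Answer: -108847341/2858786 ≈ -38.075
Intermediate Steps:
m(d) = 118
-4631/m(-170) + 28372/24227 = -4631/118 + 28372/24227 = -108847341/2858786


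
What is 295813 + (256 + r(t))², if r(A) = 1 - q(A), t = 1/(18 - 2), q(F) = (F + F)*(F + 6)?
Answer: 5922374593/16384 ≈ 3.6147e+5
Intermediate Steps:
q(F) = 2*F*(6 + F) (q(F) = (2*F)*(6 + F) = 2*F*(6 + F))
t = 1/16 ≈ 0.062500
r(A) = 1 - 2*A*(6 + A)
295813 + (256 + r(t))² = 295813 + (256 + (1 - 2*1/16*(6 + 1/16)))² = 295813 + (256 + (1 - 2*1/16*97/16))² = 295813 + (256 + (1 - 97/128))² = 295813 + (256 + 31/128)² = 295813 + (32799/128)² = 295813 + 1075774401/16384 = 5922374593/16384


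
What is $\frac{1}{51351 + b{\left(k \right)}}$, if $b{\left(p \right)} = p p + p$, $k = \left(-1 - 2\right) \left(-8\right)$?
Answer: $\frac{1}{51951} \approx 1.9249 \cdot 10^{-5}$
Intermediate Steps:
$k = 24$ ($k = \left(-3\right) \left(-8\right) = 24$)
$b{\left(p \right)} = p + p^{2}$ ($b{\left(p \right)} = p^{2} + p = p + p^{2}$)
$\frac{1}{51351 + b{\left(k \right)}} = \frac{1}{51351 + 24 \left(1 + 24\right)} = \frac{1}{51351 + 24 \cdot 25} = \frac{1}{51351 + 600} = \frac{1}{51951}$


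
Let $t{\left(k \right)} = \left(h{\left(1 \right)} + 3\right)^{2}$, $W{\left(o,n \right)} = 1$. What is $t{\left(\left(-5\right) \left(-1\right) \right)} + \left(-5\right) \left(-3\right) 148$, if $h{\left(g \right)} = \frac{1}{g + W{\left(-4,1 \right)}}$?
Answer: $\frac{8929}{4} \approx 2232.3$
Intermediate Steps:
$h{\left(g \right)} = \frac{1}{1 + g}$ ($h{\left(g \right)} = \frac{1}{g + 1} = \frac{1}{1 + g}$)
$t{\left(k \right)} = \frac{49}{4}$ ($t{\left(k \right)} = \left(\frac{1}{1 + 1} + 3\right)^{2} = \left(\frac{1}{2} + 3\right)^{2} = \left(\frac{7}{2}\right)^{2} = \frac{49}{4}$)
$t{\left(\left(-5\right) \left(-1\right) \right)} + \left(-5\right) \left(-3\right) 148 = \frac{49}{4} + \left(-5\right) \left(-3\right) 148 = \frac{49}{4} + 15 \cdot 148 = \frac{49}{4} + 2220 = \frac{8929}{4}$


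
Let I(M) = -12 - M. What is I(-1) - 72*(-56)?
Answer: 4021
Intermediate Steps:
I(-1) - 72*(-56) = (-12 - 1*(-1)) - 72*(-56) = (-12 + 1) + 4032 = -11 + 4032 = 4021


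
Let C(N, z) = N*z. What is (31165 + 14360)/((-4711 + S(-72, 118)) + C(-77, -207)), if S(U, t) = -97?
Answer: 45525/11131 ≈ 4.0899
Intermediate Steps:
(31165 + 14360)/((-4711 + S(-72, 118)) + C(-77, -207)) = (31165 + 14360)/((-4711 - 97) - 77*(-207)) = 45525/(-4808 + 15939) = 45525/11131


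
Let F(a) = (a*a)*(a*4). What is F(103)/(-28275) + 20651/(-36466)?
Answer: -159973438153/1031076150 ≈ -155.15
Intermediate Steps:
F(a) = 4*a³ (F(a) = a²*(4*a) = 4*a³)
F(103)/(-28275) + 20651/(-36466) = (4*103³)/(-28275) + 20651/(-36466) = (4*1092727)*(-1/28275) + 20651*(-1/36466) = 4370908*(-1/28275) - 20651/36466 = -4370908/28275 - 20651/36466 = -159973438153/1031076150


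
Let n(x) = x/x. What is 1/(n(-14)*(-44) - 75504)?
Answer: -1/75548 ≈ -1.3237e-5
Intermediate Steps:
n(x) = 1
1/(n(-14)*(-44) - 75504) = 1/(1*(-44) - 75504) = 1/(-44 - 75504) = 1/(-75548) = -1/75548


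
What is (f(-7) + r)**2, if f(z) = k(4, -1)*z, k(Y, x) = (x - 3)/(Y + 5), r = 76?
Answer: 506944/81 ≈ 6258.6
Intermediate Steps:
k(Y, x) = (-3 + x)/(5 + Y)
f(z) = -4*z/9 (f(z) = ((-3 - 1)/(5 + 4))*z = (-4/9)*z = ((1/9)*(-4))*z = -4*z/9)
(f(-7) + r)**2 = (-4/9*(-7) + 76)**2 = (28/9 + 76)**2 = (712/9)**2 = 506944/81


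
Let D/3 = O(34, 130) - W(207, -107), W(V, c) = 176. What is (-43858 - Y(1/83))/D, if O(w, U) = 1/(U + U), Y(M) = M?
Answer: 315485300/3797997 ≈ 83.066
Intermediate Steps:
O(w, U) = 1/(2*U)
D = -137277/260 (D = 3*((1/2)/130 - 1*176) = 3*((1/2)*(1/130) - 176) = 3*(1/260 - 176) = 3*(-45759/260) = -137277/260 ≈ -527.99)
(-43858 - Y(1/83))/D = (-43858 - 1/83)/(-137277/260) = (-43858 - 1*1/83)*(-260/137277) = (-43858 - 1/83)*(-260/137277) = -3640215/83*(-260/137277) = 315485300/3797997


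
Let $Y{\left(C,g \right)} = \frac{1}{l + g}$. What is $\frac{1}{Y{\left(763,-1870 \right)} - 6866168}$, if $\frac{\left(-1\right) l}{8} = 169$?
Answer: $- \frac{3222}{22122793297} \approx -1.4564 \cdot 10^{-7}$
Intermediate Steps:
$l = -1352$ ($l = \left(-8\right) 169 = -1352$)
$Y{\left(C,g \right)} = \frac{1}{-1352 + g}$
$\frac{1}{Y{\left(763,-1870 \right)} - 6866168} = \frac{1}{\frac{1}{-1352 - 1870} - 6866168} = \frac{1}{\frac{1}{-3222} - 6866168} = \frac{1}{- \frac{1}{3222} - 6866168} = \frac{1}{- \frac{22122793297}{3222}} = - \frac{3222}{22122793297}$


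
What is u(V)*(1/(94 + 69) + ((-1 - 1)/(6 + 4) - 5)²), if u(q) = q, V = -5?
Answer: -110213/815 ≈ -135.23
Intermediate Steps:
u(V)*(1/(94 + 69) + ((-1 - 1)/(6 + 4) - 5)²) = -5*(1/(94 + 69) + ((-1 - 1)/(6 + 4) - 5)²) = -5*(1/163 + (-2/10 - 5)²) = -5*(1/163 + (-2*⅒ - 5)²) = -5*(1/163 + (-⅕ - 5)²) = -5*(1/163 + (-26/5)²) = -5*(1/163 + 676/25) = -5*110213/4075 = -110213/815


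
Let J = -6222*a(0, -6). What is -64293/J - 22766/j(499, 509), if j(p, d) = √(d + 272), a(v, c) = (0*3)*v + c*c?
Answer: 21431/74664 - 22766*√781/781 ≈ -814.34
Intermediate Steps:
a(v, c) = c² (a(v, c) = 0*v + c² = 0 + c² = c²)
J = -223992 (J = -6222*(-6)² = -6222*36 = -223992)
j(p, d) = √(272 + d)
-64293/J - 22766/j(499, 509) = -64293/(-223992) - 22766/√(272 + 509) = -64293*(-1/223992) - 22766*√781/781 = 21431/74664 - 22766*√781/781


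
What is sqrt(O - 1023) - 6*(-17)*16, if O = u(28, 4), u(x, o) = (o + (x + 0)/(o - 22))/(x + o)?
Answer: 1632 + I*sqrt(147301)/12 ≈ 1632.0 + 31.983*I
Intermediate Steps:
u(x, o) = (o + x/(-22 + o))/(o + x)
O = 11/144 (O = (28 + 4**2 - 22*4)/(4**2 - 22*4 - 22*28 + 4*28) = (28 + 16 - 88)/(16 - 88 - 616 + 112) = -44/(-576) = -1/576*(-44) = 11/144 ≈ 0.076389)
sqrt(O - 1023) - 6*(-17)*16 = sqrt(11/144 - 1023) - 6*(-17)*16 = sqrt(-147301/144) - (-102)*16 = I*sqrt(147301)/12 - 1*(-1632) = I*sqrt(147301)/12 + 1632 = 1632 + I*sqrt(147301)/12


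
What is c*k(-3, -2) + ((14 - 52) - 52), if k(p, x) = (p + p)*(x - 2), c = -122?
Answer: -3018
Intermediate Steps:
k(p, x) = 2*p*(-2 + x) (k(p, x) = (2*p)*(-2 + x) = 2*p*(-2 + x))
c*k(-3, -2) + ((14 - 52) - 52) = -244*(-3)*(-2 - 2) + ((14 - 52) - 52) = -244*(-3)*(-4) + (-38 - 52) = -122*24 - 90 = -2928 - 90 = -3018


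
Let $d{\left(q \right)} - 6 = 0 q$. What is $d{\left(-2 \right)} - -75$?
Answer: $81$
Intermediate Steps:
$d{\left(q \right)} = 6$ ($d{\left(q \right)} = 6 + 0 q = 6 + 0 = 6$)
$d{\left(-2 \right)} - -75 = 6 - -75 = 6 + 75 = 81$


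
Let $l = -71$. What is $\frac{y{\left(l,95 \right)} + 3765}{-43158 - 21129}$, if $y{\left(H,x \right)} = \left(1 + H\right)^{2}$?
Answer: $- \frac{8665}{64287} \approx -0.13479$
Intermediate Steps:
$\frac{y{\left(l,95 \right)} + 3765}{-43158 - 21129} = \frac{\left(1 - 71\right)^{2} + 3765}{-43158 - 21129} = \frac{\left(-70\right)^{2} + 3765}{-64287} = \left(4900 + 3765\right) \left(- \frac{1}{64287}\right) = 8665 \left(- \frac{1}{64287}\right) = - \frac{8665}{64287}$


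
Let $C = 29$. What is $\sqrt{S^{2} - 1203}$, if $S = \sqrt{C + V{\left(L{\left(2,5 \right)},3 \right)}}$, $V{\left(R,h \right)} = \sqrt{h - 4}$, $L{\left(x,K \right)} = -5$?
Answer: $\sqrt{-1174 + i} \approx 0.0146 + 34.264 i$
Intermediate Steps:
$V{\left(R,h \right)} = \sqrt{-4 + h}$
$S = \sqrt{29 + i}$ ($S = \sqrt{29 + \sqrt{-4 + 3}} = \sqrt{29 + \sqrt{-1}} = \sqrt{29 + i} \approx 5.386 + 0.09283 i$)
$\sqrt{S^{2} - 1203} = \sqrt{\left(\sqrt{29 + i}\right)^{2} - 1203} = \sqrt{\left(29 + i\right) - 1203} = \sqrt{-1174 + i}$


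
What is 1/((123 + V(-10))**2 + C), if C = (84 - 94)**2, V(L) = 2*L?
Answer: 1/10709 ≈ 9.3379e-5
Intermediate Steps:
C = 100 (C = (-10)**2 = 100)
1/((123 + V(-10))**2 + C) = 1/((123 + 2*(-10))**2 + 100) = 1/((123 - 20)**2 + 100) = 1/(103**2 + 100) = 1/(10609 + 100) = 1/10709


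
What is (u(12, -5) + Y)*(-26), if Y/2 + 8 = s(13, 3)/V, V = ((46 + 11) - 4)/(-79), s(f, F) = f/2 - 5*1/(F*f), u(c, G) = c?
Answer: 95062/159 ≈ 597.87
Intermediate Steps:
s(f, F) = f/2 - 5/(F*f) (s(f, F) = f*(½) - 5/(F*f) = f/2 - 5/(F*f))
V = -53/79 (V = (57 - 4)*(-1/79) = 53*(-1/79) = -53/79 ≈ -0.67089)
Y = -72335/2067 (Y = -16 + 2*(((½)*13 - 5/(3*13))/(-53/79)) = -16 + 2*((13/2 - 5*⅓*1/13)*(-79/53)) = -16 + 2*((13/2 - 5/39)*(-79/53)) = -16 + 2*((497/78)*(-79/53)) = -16 + 2*(-39263/4134) = -16 - 39263/2067 = -72335/2067 ≈ -34.995)
(u(12, -5) + Y)*(-26) = (12 - 72335/2067)*(-26) = -47531/2067*(-26) = 95062/159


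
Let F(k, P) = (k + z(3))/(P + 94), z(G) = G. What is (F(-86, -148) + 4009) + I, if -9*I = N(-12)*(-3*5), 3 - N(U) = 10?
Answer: 215939/54 ≈ 3998.9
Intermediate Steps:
N(U) = -7 (N(U) = 3 - 1*10 = 3 - 10 = -7)
F(k, P) = (3 + k)/(94 + P) (F(k, P) = (k + 3)/(P + 94) = (3 + k)/(94 + P))
I = -35/3 (I = -(-7)*(-3*5)/9 = -(-7)*(-15)/9 = -⅑*105 = -35/3 ≈ -11.667)
(F(-86, -148) + 4009) + I = ((3 - 86)/(94 - 148) + 4009) - 35/3 = (-83/(-54) + 4009) - 35/3 = (-1/54*(-83) + 4009) - 35/3 = (83/54 + 4009) - 35/3 = 216569/54 - 35/3 = 215939/54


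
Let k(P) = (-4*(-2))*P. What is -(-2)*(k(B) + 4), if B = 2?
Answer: 40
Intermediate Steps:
k(P) = 8*P
-(-2)*(k(B) + 4) = -(-2)*(8*2 + 4) = -(-2)*(16 + 4) = -(-2)*20 = -1*(-40) = 40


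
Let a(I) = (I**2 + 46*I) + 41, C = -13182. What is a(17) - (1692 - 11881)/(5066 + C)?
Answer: 9014803/8116 ≈ 1110.7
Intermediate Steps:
a(I) = 41 + I**2 + 46*I
a(17) - (1692 - 11881)/(5066 + C) = (41 + 17**2 + 46*17) - (1692 - 11881)/(5066 - 13182) = (41 + 289 + 782) - (-10189)/(-8116) = 1112 - (-10189)*(-1)/8116 = 1112 - 1*10189/8116 = 1112 - 10189/8116 = 9014803/8116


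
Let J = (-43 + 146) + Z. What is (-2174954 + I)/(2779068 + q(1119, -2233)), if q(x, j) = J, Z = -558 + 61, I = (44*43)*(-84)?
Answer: -1166941/1389337 ≈ -0.83993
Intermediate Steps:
I = -158928 (I = 1892*(-84) = -158928)
Z = -497
J = -394 (J = (-43 + 146) - 497 = 103 - 497 = -394)
q(x, j) = -394
(-2174954 + I)/(2779068 + q(1119, -2233)) = (-2174954 - 158928)/(2779068 - 394) = -2333882/2778674 = -2333882*1/2778674 = -1166941/1389337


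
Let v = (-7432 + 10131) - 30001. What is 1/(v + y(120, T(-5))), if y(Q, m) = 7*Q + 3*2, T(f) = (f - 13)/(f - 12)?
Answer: -1/26456 ≈ -3.7799e-5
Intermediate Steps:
T(f) = (-13 + f)/(-12 + f)
v = -27302 (v = 2699 - 30001 = -27302)
y(Q, m) = 6 + 7*Q (y(Q, m) = 7*Q + 6 = 6 + 7*Q)
1/(v + y(120, T(-5))) = 1/(-27302 + (6 + 7*120)) = 1/(-27302 + (6 + 840)) = 1/(-27302 + 846) = 1/(-26456) = -1/26456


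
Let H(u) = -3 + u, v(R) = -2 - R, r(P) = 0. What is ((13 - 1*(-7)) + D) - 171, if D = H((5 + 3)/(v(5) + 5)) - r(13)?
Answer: -158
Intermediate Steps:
D = -7 (D = (-3 + (5 + 3)/((-2 - 1*5) + 5)) - 1*0 = (-3 + 8/((-2 - 5) + 5)) + 0 = (-3 + 8/(-7 + 5)) + 0 = (-3 + 8/(-2)) + 0 = (-3 + 8*(-½)) + 0 = (-3 - 4) + 0 = -7 + 0 = -7)
((13 - 1*(-7)) + D) - 171 = ((13 - 1*(-7)) - 7) - 171 = ((13 + 7) - 7) - 171 = (20 - 7) - 171 = 13 - 171 = -158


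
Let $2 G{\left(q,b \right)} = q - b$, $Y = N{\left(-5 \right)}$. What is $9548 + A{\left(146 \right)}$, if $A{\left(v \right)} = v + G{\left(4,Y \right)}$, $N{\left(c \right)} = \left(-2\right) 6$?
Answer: $9702$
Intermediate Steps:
$N{\left(c \right)} = -12$
$Y = -12$
$G{\left(q,b \right)} = \frac{q}{2} - \frac{b}{2}$ ($G{\left(q,b \right)} = \frac{q - b}{2} = \frac{q}{2} - \frac{b}{2}$)
$A{\left(v \right)} = 8 + v$ ($A{\left(v \right)} = v + \left(\frac{1}{2} \cdot 4 - -6\right) = v + \left(2 + 6\right) = v + 8 = 8 + v$)
$9548 + A{\left(146 \right)} = 9548 + \left(8 + 146\right) = 9548 + 154 = 9702$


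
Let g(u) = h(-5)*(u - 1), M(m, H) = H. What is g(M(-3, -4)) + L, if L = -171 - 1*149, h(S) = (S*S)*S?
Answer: 305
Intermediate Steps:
h(S) = S³ (h(S) = S²*S = S³)
L = -320 (L = -171 - 149 = -320)
g(u) = 125 - 125*u (g(u) = (-5)³*(u - 1) = -125*(-1 + u) = 125 - 125*u)
g(M(-3, -4)) + L = (125 - 125*(-4)) - 320 = (125 + 500) - 320 = 625 - 320 = 305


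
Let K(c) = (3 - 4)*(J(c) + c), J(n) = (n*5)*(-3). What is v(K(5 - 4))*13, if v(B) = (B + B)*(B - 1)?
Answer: 4732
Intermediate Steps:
J(n) = -15*n (J(n) = (5*n)*(-3) = -15*n)
K(c) = 14*c (K(c) = (3 - 4)*(-15*c + c) = -(-14)*c = 14*c)
v(B) = 2*B*(-1 + B) (v(B) = (2*B)*(-1 + B) = 2*B*(-1 + B))
v(K(5 - 4))*13 = (2*(14*(5 - 4))*(-1 + 14*(5 - 4)))*13 = (2*(14*1)*(-1 + 14*1))*13 = (2*14*(-1 + 14))*13 = (2*14*13)*13 = 364*13 = 4732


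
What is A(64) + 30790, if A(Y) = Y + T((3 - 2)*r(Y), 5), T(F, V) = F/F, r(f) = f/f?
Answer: 30855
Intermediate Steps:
r(f) = 1
T(F, V) = 1
A(Y) = 1 + Y (A(Y) = Y + 1 = 1 + Y)
A(64) + 30790 = (1 + 64) + 30790 = 65 + 30790 = 30855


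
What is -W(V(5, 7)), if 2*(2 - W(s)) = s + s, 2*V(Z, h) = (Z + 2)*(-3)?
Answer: -25/2 ≈ -12.500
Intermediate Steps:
V(Z, h) = -3 - 3*Z/2 (V(Z, h) = ((Z + 2)*(-3))/2 = ((2 + Z)*(-3))/2 = (-6 - 3*Z)/2 = -3 - 3*Z/2)
W(s) = 2 - s (W(s) = 2 - (s + s)/2 = 2 - s)
-W(V(5, 7)) = -(2 - (-3 - 3/2*5)) = -(2 - (-3 - 15/2)) = -(2 - 1*(-21/2)) = -(2 + 21/2) = -1*25/2 = -25/2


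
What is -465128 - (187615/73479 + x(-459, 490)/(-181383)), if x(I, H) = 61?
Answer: -2066395422300274/4442613819 ≈ -4.6513e+5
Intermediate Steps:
-465128 - (187615/73479 + x(-459, 490)/(-181383)) = -465128 - (187615/73479 + 61/(-181383)) = -465128 - (187615*(1/73479) + 61*(-1/181383)) = -465128 - (187615/73479 - 61/181383) = -465128 - 1*11341896442/4442613819 = -465128 - 11341896442/4442613819 = -2066395422300274/4442613819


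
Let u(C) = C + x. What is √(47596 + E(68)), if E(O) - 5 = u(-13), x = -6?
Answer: √47582 ≈ 218.13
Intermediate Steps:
u(C) = -6 + C (u(C) = C - 6 = -6 + C)
E(O) = -14 (E(O) = 5 + (-6 - 13) = 5 - 19 = -14)
√(47596 + E(68)) = √(47596 - 14) = √47582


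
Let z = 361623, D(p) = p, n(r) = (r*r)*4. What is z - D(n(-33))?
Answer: 357267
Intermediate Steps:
n(r) = 4*r² (n(r) = r²*4 = 4*r²)
z - D(n(-33)) = 361623 - 4*(-33)² = 361623 - 4*1089 = 361623 - 1*4356 = 361623 - 4356 = 357267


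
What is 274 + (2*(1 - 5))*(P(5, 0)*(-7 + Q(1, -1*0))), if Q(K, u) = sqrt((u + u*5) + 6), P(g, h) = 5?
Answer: 554 - 40*sqrt(6) ≈ 456.02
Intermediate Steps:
Q(K, u) = sqrt(6 + 6*u) (Q(K, u) = sqrt((u + 5*u) + 6) = sqrt(6*u + 6) = sqrt(6 + 6*u))
274 + (2*(1 - 5))*(P(5, 0)*(-7 + Q(1, -1*0))) = 274 + (2*(1 - 5))*(5*(-7 + sqrt(6 + 6*(-1*0)))) = 274 + (2*(-4))*(5*(-7 + sqrt(6 + 6*0))) = 274 - 40*(-7 + sqrt(6 + 0)) = 274 - 40*(-7 + sqrt(6)) = 274 - 8*(-35 + 5*sqrt(6)) = 274 + (280 - 40*sqrt(6)) = 554 - 40*sqrt(6)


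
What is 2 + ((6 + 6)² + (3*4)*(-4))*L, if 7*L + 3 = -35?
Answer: -3634/7 ≈ -519.14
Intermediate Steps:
L = -38/7 (L = -3/7 + (⅐)*(-35) = -3/7 - 5 = -38/7 ≈ -5.4286)
2 + ((6 + 6)² + (3*4)*(-4))*L = 2 + ((6 + 6)² + (3*4)*(-4))*(-38/7) = 2 + (12² + 12*(-4))*(-38/7) = 2 + (144 - 48)*(-38/7) = 2 + 96*(-38/7) = 2 - 3648/7 = -3634/7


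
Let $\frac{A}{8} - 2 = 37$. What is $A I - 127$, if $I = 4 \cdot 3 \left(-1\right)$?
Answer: $-3871$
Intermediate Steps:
$I = -12$ ($I = 12 \left(-1\right) = -12$)
$A = 312$ ($A = 16 + 8 \cdot 37 = 16 + 296 = 312$)
$A I - 127 = 312 \left(-12\right) - 127 = -3744 - 127 = -3871$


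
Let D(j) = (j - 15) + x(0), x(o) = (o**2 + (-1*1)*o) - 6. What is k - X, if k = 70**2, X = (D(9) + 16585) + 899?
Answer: -12572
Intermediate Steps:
x(o) = -6 + o**2 - o (x(o) = (o**2 - o) - 6 = -6 + o**2 - o)
D(j) = -21 + j (D(j) = (j - 15) + (-6 + 0**2 - 1*0) = (-15 + j) + (-6 + 0 + 0) = (-15 + j) - 6 = -21 + j)
X = 17472 (X = ((-21 + 9) + 16585) + 899 = (-12 + 16585) + 899 = 16573 + 899 = 17472)
k = 4900
k - X = 4900 - 1*17472 = 4900 - 17472 = -12572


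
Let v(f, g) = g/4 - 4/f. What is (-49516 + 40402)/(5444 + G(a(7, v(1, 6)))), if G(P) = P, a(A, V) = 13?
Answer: -3038/1819 ≈ -1.6701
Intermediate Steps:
v(f, g) = -4/f + g/4 (v(f, g) = g*(1/4) - 4/f = g/4 - 4/f = -4/f + g/4)
(-49516 + 40402)/(5444 + G(a(7, v(1, 6)))) = (-49516 + 40402)/(5444 + 13) = -9114/5457 = -9114*1/5457 = -3038/1819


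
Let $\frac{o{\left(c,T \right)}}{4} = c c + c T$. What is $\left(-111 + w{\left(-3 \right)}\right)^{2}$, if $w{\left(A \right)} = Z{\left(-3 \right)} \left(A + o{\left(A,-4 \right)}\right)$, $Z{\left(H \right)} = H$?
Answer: $125316$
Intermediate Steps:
$o{\left(c,T \right)} = 4 c^{2} + 4 T c$ ($o{\left(c,T \right)} = 4 \left(c c + c T\right) = 4 \left(c^{2} + T c\right) = 4 c^{2} + 4 T c$)
$w{\left(A \right)} = - 3 A - 12 A \left(-4 + A\right)$ ($w{\left(A \right)} = - 3 \left(A + 4 A \left(-4 + A\right)\right) = - 3 A - 12 A \left(-4 + A\right)$)
$\left(-111 + w{\left(-3 \right)}\right)^{2} = \left(-111 + 3 \left(-3\right) \left(15 - -12\right)\right)^{2} = \left(-111 + 3 \left(-3\right) \left(15 + 12\right)\right)^{2} = \left(-111 + 3 \left(-3\right) 27\right)^{2} = \left(-111 - 243\right)^{2} = \left(-354\right)^{2} = 125316$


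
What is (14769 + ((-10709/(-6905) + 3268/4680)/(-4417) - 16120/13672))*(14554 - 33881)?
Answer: -497315290265418944473/1742412436830 ≈ -2.8542e+8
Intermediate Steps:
(14769 + ((-10709/(-6905) + 3268/4680)/(-4417) - 16120/13672))*(14554 - 33881) = (14769 + ((-10709*(-1/6905) + 3268*(1/4680))*(-1/4417) - 16120*1/13672))*(-19327) = (14769 + ((10709/6905 + 817/1170)*(-1/4417) - 2015/1709))*(-19327) = (14769 + ((3634183/1615770)*(-1/4417) - 2015/1709))*(-19327) = (14769 + (-519169/1019550870 - 2015/1709))*(-19327) = (14769 - 2055282262871/1742412436830)*(-19327) = (25731633997279399/1742412436830)*(-19327) = -497315290265418944473/1742412436830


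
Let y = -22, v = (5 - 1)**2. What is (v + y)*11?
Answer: -66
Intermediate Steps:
v = 16 (v = 4**2 = 16)
(v + y)*11 = (16 - 22)*11 = -6*11 = -66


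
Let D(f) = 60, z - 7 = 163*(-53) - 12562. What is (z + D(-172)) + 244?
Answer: -20890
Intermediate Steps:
z = -21194 (z = 7 + (163*(-53) - 12562) = 7 + (-8639 - 12562) = 7 - 21201 = -21194)
(z + D(-172)) + 244 = (-21194 + 60) + 244 = -21134 + 244 = -20890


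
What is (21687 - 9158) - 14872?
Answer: -2343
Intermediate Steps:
(21687 - 9158) - 14872 = 12529 - 14872 = -2343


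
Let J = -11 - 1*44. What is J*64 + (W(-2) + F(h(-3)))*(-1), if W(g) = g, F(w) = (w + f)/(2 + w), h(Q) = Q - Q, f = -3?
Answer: -7033/2 ≈ -3516.5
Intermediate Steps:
h(Q) = 0
F(w) = (-3 + w)/(2 + w) (F(w) = (w - 3)/(2 + w) = (-3 + w)/(2 + w))
J = -55 (J = -11 - 44 = -55)
J*64 + (W(-2) + F(h(-3)))*(-1) = -55*64 + (-2 + (-3 + 0)/(2 + 0))*(-1) = -3520 + (-2 - 3/2)*(-1) = -3520 - 7/2*(-1) = -3520 + 7/2 = -7033/2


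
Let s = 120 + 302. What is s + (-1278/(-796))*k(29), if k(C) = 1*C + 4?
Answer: 189043/398 ≈ 474.98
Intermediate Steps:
k(C) = 4 + C (k(C) = C + 4 = 4 + C)
s = 422
s + (-1278/(-796))*k(29) = 422 + (-1278/(-796))*(4 + 29) = 422 - 1278*(-1/796)*33 = 422 + (639/398)*33 = 422 + 21087/398 = 189043/398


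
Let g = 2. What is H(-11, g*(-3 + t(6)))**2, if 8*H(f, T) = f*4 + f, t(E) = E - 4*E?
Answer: 3025/64 ≈ 47.266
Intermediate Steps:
t(E) = -3*E
H(f, T) = 5*f/8 (H(f, T) = (f*4 + f)/8 = (4*f + f)/8 = (5*f)/8 = 5*f/8)
H(-11, g*(-3 + t(6)))**2 = ((5/8)*(-11))**2 = (-55/8)**2 = 3025/64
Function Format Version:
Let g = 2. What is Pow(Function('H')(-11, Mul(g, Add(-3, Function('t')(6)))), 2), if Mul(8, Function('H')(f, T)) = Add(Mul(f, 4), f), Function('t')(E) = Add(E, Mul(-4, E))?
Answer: Rational(3025, 64) ≈ 47.266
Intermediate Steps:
Function('t')(E) = Mul(-3, E)
Function('H')(f, T) = Mul(Rational(5, 8), f) (Function('H')(f, T) = Mul(Rational(1, 8), Add(Mul(f, 4), f)) = Mul(Rational(1, 8), Add(Mul(4, f), f)) = Mul(Rational(1, 8), Mul(5, f)) = Mul(Rational(5, 8), f))
Pow(Function('H')(-11, Mul(g, Add(-3, Function('t')(6)))), 2) = Pow(Mul(Rational(5, 8), -11), 2) = Pow(Rational(-55, 8), 2) = Rational(3025, 64)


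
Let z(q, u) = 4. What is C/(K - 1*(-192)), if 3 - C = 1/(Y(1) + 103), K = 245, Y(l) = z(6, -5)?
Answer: 320/46759 ≈ 0.0068436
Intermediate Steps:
Y(l) = 4
C = 320/107 (C = 3 - 1/(4 + 103) = 3 - 1/107 = 320/107 ≈ 2.9907)
C/(K - 1*(-192)) = 320/(107*(245 - 1*(-192))) = 320/(107*(245 + 192)) = (320/107)/437 = (320/107)*(1/437) = 320/46759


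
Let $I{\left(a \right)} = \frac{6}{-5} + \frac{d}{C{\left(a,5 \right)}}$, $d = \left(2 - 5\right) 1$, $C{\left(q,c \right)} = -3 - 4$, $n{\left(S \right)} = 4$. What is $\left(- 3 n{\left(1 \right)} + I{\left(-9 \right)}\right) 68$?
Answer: $- \frac{30396}{35} \approx -868.46$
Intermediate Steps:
$C{\left(q,c \right)} = -7$ ($C{\left(q,c \right)} = -3 - 4 = -7$)
$d = -3$ ($d = \left(-3\right) 1 = -3$)
$I{\left(a \right)} = - \frac{27}{35}$ ($I{\left(a \right)} = \frac{6}{-5} - \frac{3}{-7} = 6 \left(- \frac{1}{5}\right) - - \frac{3}{7} = - \frac{6}{5} + \frac{3}{7} = - \frac{27}{35}$)
$\left(- 3 n{\left(1 \right)} + I{\left(-9 \right)}\right) 68 = \left(\left(-3\right) 4 - \frac{27}{35}\right) 68 = \left(-12 - \frac{27}{35}\right) 68 = \left(- \frac{447}{35}\right) 68 = - \frac{30396}{35}$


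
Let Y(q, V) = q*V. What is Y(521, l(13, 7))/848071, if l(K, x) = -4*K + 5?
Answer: -24487/848071 ≈ -0.028874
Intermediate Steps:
l(K, x) = 5 - 4*K
Y(q, V) = V*q
Y(521, l(13, 7))/848071 = ((5 - 4*13)*521)/848071 = ((5 - 52)*521)*(1/848071) = -47*521*(1/848071) = -24487*1/848071 = -24487/848071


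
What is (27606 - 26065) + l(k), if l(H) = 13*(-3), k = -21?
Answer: 1502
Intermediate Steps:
l(H) = -39
(27606 - 26065) + l(k) = (27606 - 26065) - 39 = 1541 - 39 = 1502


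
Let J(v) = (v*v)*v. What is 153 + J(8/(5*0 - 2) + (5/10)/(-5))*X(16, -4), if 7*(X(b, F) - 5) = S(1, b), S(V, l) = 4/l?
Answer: -5433861/28000 ≈ -194.07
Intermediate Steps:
X(b, F) = 5 + 4/(7*b) (X(b, F) = 5 + (4/b)/7 = 5 + 4/(7*b))
J(v) = v**3 (J(v) = v**2*v = v**3)
153 + J(8/(5*0 - 2) + (5/10)/(-5))*X(16, -4) = 153 + (8/(5*0 - 2) + (5/10)/(-5))**3*(5 + (4/7)/16) = 153 + (8/(0 - 2) + (5*(1/10))*(-1/5))**3*(5 + (4/7)*(1/16)) = 153 + (8/(-2) + (1/2)*(-1/5))**3*(5 + 1/28) = 153 + (8*(-1/2) - 1/10)**3*(141/28) = 153 + (-4 - 1/10)**3*(141/28) = 153 + (-41/10)**3*(141/28) = 153 - 68921/1000*141/28 = 153 - 9717861/28000 = -5433861/28000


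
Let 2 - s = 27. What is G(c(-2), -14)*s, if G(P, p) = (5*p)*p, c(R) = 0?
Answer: -24500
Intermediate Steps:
G(P, p) = 5*p²
s = -25 (s = 2 - 1*27 = 2 - 27 = -25)
G(c(-2), -14)*s = (5*(-14)²)*(-25) = (5*196)*(-25) = 980*(-25) = -24500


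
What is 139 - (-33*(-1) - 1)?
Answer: 107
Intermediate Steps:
139 - (-33*(-1) - 1) = 139 - (-11*(-3) - 1) = 139 - (33 - 1) = 139 - 1*32 = 139 - 32 = 107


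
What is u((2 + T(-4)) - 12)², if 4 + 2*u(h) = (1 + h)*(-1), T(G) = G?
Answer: 81/4 ≈ 20.250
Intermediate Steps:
u(h) = -5/2 - h/2 (u(h) = -2 + ((1 + h)*(-1))/2 = -2 + (-1 - h)/2 = -2 + (-½ - h/2) = -5/2 - h/2)
u((2 + T(-4)) - 12)² = (-5/2 - ((2 - 4) - 12)/2)² = (-5/2 - (-2 - 12)/2)² = (-5/2 - ½*(-14))² = (-5/2 + 7)² = (9/2)² = 81/4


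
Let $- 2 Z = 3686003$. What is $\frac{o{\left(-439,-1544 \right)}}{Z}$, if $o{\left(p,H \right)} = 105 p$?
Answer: $\frac{92190}{3686003} \approx 0.025011$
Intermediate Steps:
$Z = - \frac{3686003}{2}$ ($Z = \left(- \frac{1}{2}\right) 3686003 = - \frac{3686003}{2} \approx -1.843 \cdot 10^{6}$)
$\frac{o{\left(-439,-1544 \right)}}{Z} = \frac{105 \left(-439\right)}{- \frac{3686003}{2}} = \left(-46095\right) \left(- \frac{2}{3686003}\right) = \frac{92190}{3686003}$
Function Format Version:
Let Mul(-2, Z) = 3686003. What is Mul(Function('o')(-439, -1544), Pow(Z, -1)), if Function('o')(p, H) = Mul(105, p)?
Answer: Rational(92190, 3686003) ≈ 0.025011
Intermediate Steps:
Z = Rational(-3686003, 2) (Z = Mul(Rational(-1, 2), 3686003) = Rational(-3686003, 2) ≈ -1.8430e+6)
Mul(Function('o')(-439, -1544), Pow(Z, -1)) = Mul(Mul(105, -439), Pow(Rational(-3686003, 2), -1)) = Mul(-46095, Rational(-2, 3686003)) = Rational(92190, 3686003)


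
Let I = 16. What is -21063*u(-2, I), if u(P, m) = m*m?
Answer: -5392128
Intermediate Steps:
u(P, m) = m**2
-21063*u(-2, I) = -21063*16**2 = -21063*256 = -5392128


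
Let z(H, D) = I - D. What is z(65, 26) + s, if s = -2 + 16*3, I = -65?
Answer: -45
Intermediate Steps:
z(H, D) = -65 - D
s = 46 (s = -2 + 48 = 46)
z(65, 26) + s = (-65 - 1*26) + 46 = (-65 - 26) + 46 = -91 + 46 = -45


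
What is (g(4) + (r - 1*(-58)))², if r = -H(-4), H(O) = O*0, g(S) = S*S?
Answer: 5476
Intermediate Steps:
g(S) = S²
H(O) = 0
r = 0 (r = -1*0 = 0)
(g(4) + (r - 1*(-58)))² = (4² + (0 - 1*(-58)))² = (16 + (0 + 58))² = (16 + 58)² = 74² = 5476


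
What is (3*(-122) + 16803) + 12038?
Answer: 28475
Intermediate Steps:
(3*(-122) + 16803) + 12038 = (-366 + 16803) + 12038 = 16437 + 12038 = 28475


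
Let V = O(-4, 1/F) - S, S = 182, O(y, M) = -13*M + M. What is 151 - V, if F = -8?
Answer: 663/2 ≈ 331.50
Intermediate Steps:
O(y, M) = -12*M
V = -361/2 (V = -12/(-8) - 1*182 = -12*(-1/8) - 182 = 3/2 - 182 = -361/2 ≈ -180.50)
151 - V = 151 - 1*(-361/2) = 151 + 361/2 = 663/2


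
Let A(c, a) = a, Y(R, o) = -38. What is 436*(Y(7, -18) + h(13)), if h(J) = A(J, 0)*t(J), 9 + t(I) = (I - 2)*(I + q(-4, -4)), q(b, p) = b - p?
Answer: -16568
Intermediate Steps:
t(I) = -9 + I*(-2 + I) (t(I) = -9 + (I - 2)*(I + (-4 - 1*(-4))) = -9 + (-2 + I)*(I + (-4 + 4)) = -9 + (-2 + I)*(I + 0) = -9 + (-2 + I)*I = -9 + I*(-2 + I))
h(J) = 0 (h(J) = 0*(-9 + J² - 2*J) = 0)
436*(Y(7, -18) + h(13)) = 436*(-38 + 0) = 436*(-38) = -16568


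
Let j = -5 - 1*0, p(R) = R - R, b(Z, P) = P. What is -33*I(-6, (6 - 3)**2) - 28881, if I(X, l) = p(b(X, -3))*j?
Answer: -28881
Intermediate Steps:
p(R) = 0
j = -5 (j = -5 + 0 = -5)
I(X, l) = 0 (I(X, l) = 0*(-5) = 0)
-33*I(-6, (6 - 3)**2) - 28881 = -33*0 - 28881 = 0 - 28881 = -28881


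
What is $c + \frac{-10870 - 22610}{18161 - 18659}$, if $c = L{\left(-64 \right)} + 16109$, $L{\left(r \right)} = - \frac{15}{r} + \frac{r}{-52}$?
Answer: $\frac{1117166841}{69056} \approx 16178.0$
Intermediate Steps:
$L{\left(r \right)} = - \frac{15}{r} - \frac{r}{52}$ ($L{\left(r \right)} = - \frac{15}{r} + r \left(- \frac{1}{52}\right) = - \frac{15}{r} - \frac{r}{52}$)
$c = \frac{13403907}{832}$ ($c = \left(- \frac{15}{-64} - - \frac{16}{13}\right) + 16109 = \left(\left(-15\right) \left(- \frac{1}{64}\right) + \frac{16}{13}\right) + 16109 = \left(\frac{15}{64} + \frac{16}{13}\right) + 16109 = \frac{1219}{832} + 16109 = \frac{13403907}{832} \approx 16110.0$)
$c + \frac{-10870 - 22610}{18161 - 18659} = \frac{13403907}{832} + \frac{-10870 - 22610}{18161 - 18659} = \frac{13403907}{832} - \frac{33480}{-498} = \frac{13403907}{832} - - \frac{5580}{83} = \frac{13403907}{832} + \frac{5580}{83} = \frac{1117166841}{69056}$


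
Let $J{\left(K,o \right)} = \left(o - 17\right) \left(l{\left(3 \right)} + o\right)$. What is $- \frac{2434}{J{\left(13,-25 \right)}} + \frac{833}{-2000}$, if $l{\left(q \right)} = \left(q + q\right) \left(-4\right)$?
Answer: $- \frac{3291157}{2058000} \approx -1.5992$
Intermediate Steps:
$l{\left(q \right)} = - 8 q$ ($l{\left(q \right)} = 2 q \left(-4\right) = - 8 q$)
$J{\left(K,o \right)} = \left(-24 + o\right) \left(-17 + o\right)$ ($J{\left(K,o \right)} = \left(o - 17\right) \left(\left(-8\right) 3 + o\right) = \left(-17 + o\right) \left(-24 + o\right) = \left(-24 + o\right) \left(-17 + o\right)$)
$- \frac{2434}{J{\left(13,-25 \right)}} + \frac{833}{-2000} = - \frac{2434}{408 + \left(-25\right)^{2} - -1025} + \frac{833}{-2000} = - \frac{2434}{408 + 625 + 1025} + 833 \left(- \frac{1}{2000}\right) = - \frac{2434}{2058} - \frac{833}{2000} = \left(-2434\right) \frac{1}{2058} - \frac{833}{2000} = - \frac{1217}{1029} - \frac{833}{2000} = - \frac{3291157}{2058000}$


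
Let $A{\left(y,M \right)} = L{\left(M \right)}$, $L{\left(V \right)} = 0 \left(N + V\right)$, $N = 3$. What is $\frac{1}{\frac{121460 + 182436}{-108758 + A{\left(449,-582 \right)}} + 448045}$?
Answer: $\frac{54379}{24364087107} \approx 2.2319 \cdot 10^{-6}$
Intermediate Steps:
$L{\left(V \right)} = 0$ ($L{\left(V \right)} = 0 \left(3 + V\right) = 0$)
$A{\left(y,M \right)} = 0$
$\frac{1}{\frac{121460 + 182436}{-108758 + A{\left(449,-582 \right)}} + 448045} = \frac{1}{\frac{121460 + 182436}{-108758 + 0} + 448045} = \frac{1}{\frac{303896}{-108758} + 448045} = \frac{1}{303896 \left(- \frac{1}{108758}\right) + 448045} = \frac{1}{- \frac{151948}{54379} + 448045} = \frac{1}{\frac{24364087107}{54379}} = \frac{54379}{24364087107}$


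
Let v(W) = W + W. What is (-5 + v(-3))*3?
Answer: -33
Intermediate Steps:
v(W) = 2*W
(-5 + v(-3))*3 = (-5 + 2*(-3))*3 = (-5 - 6)*3 = -11*3 = -33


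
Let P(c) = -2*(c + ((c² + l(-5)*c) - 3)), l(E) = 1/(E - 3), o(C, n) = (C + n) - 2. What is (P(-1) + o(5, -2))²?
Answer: 729/16 ≈ 45.563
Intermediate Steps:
o(C, n) = -2 + C + n
l(E) = 1/(-3 + E)
P(c) = 6 - 2*c² - 7*c/4 (P(c) = -2*(c + ((c² + c/(-3 - 5)) - 3)) = -2*(c + ((c² + c/(-8)) - 3)) = -2*(c + ((c² - c/8) - 3)) = -2*(c + (-3 + c² - c/8)) = -2*(-3 + c² + 7*c/8) = 6 - 2*c² - 7*c/4)
(P(-1) + o(5, -2))² = ((6 - 2*(-1)² - 7/4*(-1)) + (-2 + 5 - 2))² = ((6 - 2*1 + 7/4) + 1)² = ((6 - 2 + 7/4) + 1)² = (23/4 + 1)² = (27/4)² = 729/16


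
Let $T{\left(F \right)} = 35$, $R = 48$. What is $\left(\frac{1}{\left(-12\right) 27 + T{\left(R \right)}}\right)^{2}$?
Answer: $\frac{1}{83521} \approx 1.1973 \cdot 10^{-5}$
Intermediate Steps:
$\left(\frac{1}{\left(-12\right) 27 + T{\left(R \right)}}\right)^{2} = \left(\frac{1}{\left(-12\right) 27 + 35}\right)^{2} = \left(\frac{1}{-324 + 35}\right)^{2} = \left(\frac{1}{-289}\right)^{2} = \left(- \frac{1}{289}\right)^{2} = \frac{1}{83521}$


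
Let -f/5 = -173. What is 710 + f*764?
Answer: 661570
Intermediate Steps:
f = 865 (f = -5*(-173) = 865)
710 + f*764 = 710 + 865*764 = 710 + 660860 = 661570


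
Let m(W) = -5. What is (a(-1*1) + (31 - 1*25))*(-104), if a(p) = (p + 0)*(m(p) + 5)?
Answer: -624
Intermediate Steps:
a(p) = 0 (a(p) = (p + 0)*(-5 + 5) = p*0 = 0)
(a(-1*1) + (31 - 1*25))*(-104) = (0 + (31 - 1*25))*(-104) = (0 + (31 - 25))*(-104) = (0 + 6)*(-104) = 6*(-104) = -624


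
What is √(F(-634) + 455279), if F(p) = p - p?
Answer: √455279 ≈ 674.74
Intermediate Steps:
F(p) = 0
√(F(-634) + 455279) = √(0 + 455279) = √455279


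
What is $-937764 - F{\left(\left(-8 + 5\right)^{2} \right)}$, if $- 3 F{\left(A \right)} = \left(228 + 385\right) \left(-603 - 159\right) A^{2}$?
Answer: $-13549626$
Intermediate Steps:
$F{\left(A \right)} = 155702 A^{2}$ ($F{\left(A \right)} = - \frac{\left(228 + 385\right) \left(-603 - 159\right) A^{2}}{3} = - \frac{613 \left(-762\right) A^{2}}{3} = - \frac{\left(-467106\right) A^{2}}{3} = 155702 A^{2}$)
$-937764 - F{\left(\left(-8 + 5\right)^{2} \right)} = -937764 - 155702 \left(\left(-8 + 5\right)^{2}\right)^{2} = -937764 - 155702 \left(\left(-3\right)^{2}\right)^{2} = -937764 - 155702 \cdot 9^{2} = -937764 - 155702 \cdot 81 = -937764 - 12611862 = -13549626$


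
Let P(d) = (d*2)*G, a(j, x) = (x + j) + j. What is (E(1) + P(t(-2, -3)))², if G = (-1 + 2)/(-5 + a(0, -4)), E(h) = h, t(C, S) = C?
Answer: 169/81 ≈ 2.0864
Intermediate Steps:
a(j, x) = x + 2*j (a(j, x) = (j + x) + j = x + 2*j)
G = -⅑ (G = (-1 + 2)/(-5 + (-4 + 2*0)) = 1/(-5 + (-4 + 0)) = 1/(-5 - 4) = 1/(-9) = 1*(-⅑) = -⅑ ≈ -0.11111)
P(d) = -2*d/9 (P(d) = (d*2)*(-⅑) = (2*d)*(-⅑) = -2*d/9)
(E(1) + P(t(-2, -3)))² = (1 - 2/9*(-2))² = (1 + 4/9)² = (13/9)² = 169/81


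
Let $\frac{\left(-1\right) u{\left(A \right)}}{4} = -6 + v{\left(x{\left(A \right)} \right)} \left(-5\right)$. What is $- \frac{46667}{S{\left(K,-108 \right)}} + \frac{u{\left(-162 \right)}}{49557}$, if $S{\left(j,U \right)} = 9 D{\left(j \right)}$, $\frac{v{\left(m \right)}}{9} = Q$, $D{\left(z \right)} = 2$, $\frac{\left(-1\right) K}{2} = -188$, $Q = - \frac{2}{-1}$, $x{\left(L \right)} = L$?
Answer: $- \frac{770889869}{297342} \approx -2592.6$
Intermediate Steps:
$Q = 2$ ($Q = \left(-2\right) \left(-1\right) = 2$)
$K = 376$ ($K = \left(-2\right) \left(-188\right) = 376$)
$v{\left(m \right)} = 18$ ($v{\left(m \right)} = 9 \cdot 2 = 18$)
$S{\left(j,U \right)} = 18$ ($S{\left(j,U \right)} = 9 \cdot 2 = 18$)
$u{\left(A \right)} = 384$ ($u{\left(A \right)} = - 4 \left(-6 + 18 \left(-5\right)\right) = - 4 \left(-6 - 90\right) = \left(-4\right) \left(-96\right) = 384$)
$- \frac{46667}{S{\left(K,-108 \right)}} + \frac{u{\left(-162 \right)}}{49557} = - \frac{46667}{18} + \frac{384}{49557} = \left(-46667\right) \frac{1}{18} + 384 \cdot \frac{1}{49557} = - \frac{46667}{18} + \frac{128}{16519} = - \frac{770889869}{297342}$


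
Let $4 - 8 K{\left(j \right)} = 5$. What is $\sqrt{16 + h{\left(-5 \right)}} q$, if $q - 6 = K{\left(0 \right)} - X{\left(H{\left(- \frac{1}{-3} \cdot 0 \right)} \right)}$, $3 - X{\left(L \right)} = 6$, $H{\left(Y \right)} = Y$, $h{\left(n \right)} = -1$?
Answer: $\frac{71 \sqrt{15}}{8} \approx 34.373$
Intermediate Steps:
$X{\left(L \right)} = -3$ ($X{\left(L \right)} = 3 - 6 = -3$)
$K{\left(j \right)} = - \frac{1}{8}$ ($K{\left(j \right)} = \frac{1}{2} - \frac{5}{8} = - \frac{1}{8}$)
$q = \frac{71}{8}$ ($q = 6 - - \frac{23}{8} = 6 + \left(- \frac{1}{8} + 3\right) = 6 + \frac{23}{8} = \frac{71}{8} \approx 8.875$)
$\sqrt{16 + h{\left(-5 \right)}} q = \sqrt{16 - 1} \cdot \frac{71}{8} = \sqrt{15} \cdot \frac{71}{8} = \frac{71 \sqrt{15}}{8}$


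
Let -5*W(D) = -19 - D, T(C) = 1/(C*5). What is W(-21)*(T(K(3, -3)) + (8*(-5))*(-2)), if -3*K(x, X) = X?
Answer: -802/25 ≈ -32.080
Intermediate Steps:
K(x, X) = -X/3
T(C) = 1/(5*C) (T(C) = (⅕)/C = 1/(5*C))
W(D) = 19/5 + D/5 (W(D) = -(-19 - D)/5 = 19/5 + D/5)
W(-21)*(T(K(3, -3)) + (8*(-5))*(-2)) = (19/5 + (⅕)*(-21))*(1/(5*((-⅓*(-3)))) + (8*(-5))*(-2)) = (19/5 - 21/5)*((⅕)/1 - 40*(-2)) = -2*((⅕)*1 + 80)/5 = -2*(⅕ + 80)/5 = -⅖*401/5 = -802/25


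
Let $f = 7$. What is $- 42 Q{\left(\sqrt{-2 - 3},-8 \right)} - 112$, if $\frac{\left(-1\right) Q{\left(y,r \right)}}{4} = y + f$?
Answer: $1064 + 168 i \sqrt{5} \approx 1064.0 + 375.66 i$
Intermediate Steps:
$Q{\left(y,r \right)} = -28 - 4 y$ ($Q{\left(y,r \right)} = - 4 \left(y + 7\right) = - 4 \left(7 + y\right) = -28 - 4 y$)
$- 42 Q{\left(\sqrt{-2 - 3},-8 \right)} - 112 = - 42 \left(-28 - 4 \sqrt{-2 - 3}\right) - 112 = - 42 \left(-28 - 4 \sqrt{-5}\right) - 112 = - 42 \left(-28 - 4 i \sqrt{5}\right) - 112 = \left(1176 + 168 i \sqrt{5}\right) - 112 = 1064 + 168 i \sqrt{5}$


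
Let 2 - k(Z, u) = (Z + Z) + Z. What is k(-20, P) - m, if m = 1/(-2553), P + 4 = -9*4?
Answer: 158287/2553 ≈ 62.000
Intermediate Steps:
P = -40 (P = -4 - 9*4 = -4 - 36 = -40)
k(Z, u) = 2 - 3*Z (k(Z, u) = 2 - ((Z + Z) + Z) = 2 - (2*Z + Z) = 2 - 3*Z)
m = -1/2553 ≈ -0.00039170
k(-20, P) - m = (2 - 3*(-20)) - 1*(-1/2553) = (2 + 60) + 1/2553 = 62 + 1/2553 = 158287/2553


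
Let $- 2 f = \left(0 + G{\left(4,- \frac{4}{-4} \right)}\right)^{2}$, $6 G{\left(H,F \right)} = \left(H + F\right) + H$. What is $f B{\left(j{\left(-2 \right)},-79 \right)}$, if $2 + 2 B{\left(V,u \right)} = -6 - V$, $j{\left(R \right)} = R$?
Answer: $\frac{27}{8} \approx 3.375$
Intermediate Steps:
$B{\left(V,u \right)} = -4 - \frac{V}{2}$ ($B{\left(V,u \right)} = -1 + \frac{-6 - V}{2} = -1 - \left(3 + \frac{V}{2}\right) = -4 - \frac{V}{2}$)
$G{\left(H,F \right)} = \frac{H}{3} + \frac{F}{6}$ ($G{\left(H,F \right)} = \frac{\left(H + F\right) + H}{6} = \frac{\left(F + H\right) + H}{6} = \frac{F + 2 H}{6} = \frac{H}{3} + \frac{F}{6}$)
$f = - \frac{9}{8}$ ($f = - \frac{\left(0 + \left(\frac{1}{3} \cdot 4 + \frac{\left(-4\right) \frac{1}{-4}}{6}\right)\right)^{2}}{2} = - \frac{\left(0 + \left(\frac{4}{3} + \frac{\left(-4\right) \left(- \frac{1}{4}\right)}{6}\right)\right)^{2}}{2} = - \frac{\left(0 + \left(\frac{4}{3} + \frac{1}{6} \cdot 1\right)\right)^{2}}{2} = - \frac{\left(0 + \left(\frac{4}{3} + \frac{1}{6}\right)\right)^{2}}{2} = - \frac{\left(0 + \frac{3}{2}\right)^{2}}{2} = - \frac{\left(\frac{3}{2}\right)^{2}}{2} = \left(- \frac{1}{2}\right) \frac{9}{4} = - \frac{9}{8} \approx -1.125$)
$f B{\left(j{\left(-2 \right)},-79 \right)} = - \frac{9 \left(-4 - -1\right)}{8} = - \frac{9 \left(-4 + 1\right)}{8} = \left(- \frac{9}{8}\right) \left(-3\right) = \frac{27}{8}$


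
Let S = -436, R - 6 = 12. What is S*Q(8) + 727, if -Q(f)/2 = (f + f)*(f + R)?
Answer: 363479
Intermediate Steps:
R = 18 (R = 6 + 12 = 18)
Q(f) = -4*f*(18 + f) (Q(f) = -2*(f + f)*(f + 18) = -2*2*f*(18 + f) = -4*f*(18 + f))
S*Q(8) + 727 = -(-1744)*8*(18 + 8) + 727 = -(-1744)*8*26 + 727 = -436*(-832) + 727 = 362752 + 727 = 363479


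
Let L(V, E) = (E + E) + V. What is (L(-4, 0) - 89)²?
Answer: 8649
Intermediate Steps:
L(V, E) = V + 2*E (L(V, E) = 2*E + V = V + 2*E)
(L(-4, 0) - 89)² = ((-4 + 2*0) - 89)² = ((-4 + 0) - 89)² = (-4 - 89)² = (-93)² = 8649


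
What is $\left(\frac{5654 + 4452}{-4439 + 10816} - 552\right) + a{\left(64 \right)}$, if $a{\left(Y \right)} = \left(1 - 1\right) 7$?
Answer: $- \frac{3509998}{6377} \approx -550.42$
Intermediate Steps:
$a{\left(Y \right)} = 0$ ($a{\left(Y \right)} = 0 \cdot 7 = 0$)
$\left(\frac{5654 + 4452}{-4439 + 10816} - 552\right) + a{\left(64 \right)} = \left(\frac{5654 + 4452}{-4439 + 10816} - 552\right) + 0 = \left(\frac{10106}{6377} - 552\right) + 0 = - \frac{3509998}{6377} + 0 = - \frac{3509998}{6377}$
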